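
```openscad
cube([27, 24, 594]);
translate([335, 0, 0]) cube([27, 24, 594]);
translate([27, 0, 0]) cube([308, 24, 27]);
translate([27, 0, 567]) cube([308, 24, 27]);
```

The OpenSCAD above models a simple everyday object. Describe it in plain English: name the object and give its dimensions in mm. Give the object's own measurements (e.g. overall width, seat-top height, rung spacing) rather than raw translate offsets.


A rectangular picture frame lying in the x–z plane (depth along y). The opening is 308 mm wide (x) by 540 mm tall (z), surrounded by a border 27 mm wide on all four sides. The frame is 24 mm deep and is made of two full-height vertical stiles with two horizontal rails fitted between them.


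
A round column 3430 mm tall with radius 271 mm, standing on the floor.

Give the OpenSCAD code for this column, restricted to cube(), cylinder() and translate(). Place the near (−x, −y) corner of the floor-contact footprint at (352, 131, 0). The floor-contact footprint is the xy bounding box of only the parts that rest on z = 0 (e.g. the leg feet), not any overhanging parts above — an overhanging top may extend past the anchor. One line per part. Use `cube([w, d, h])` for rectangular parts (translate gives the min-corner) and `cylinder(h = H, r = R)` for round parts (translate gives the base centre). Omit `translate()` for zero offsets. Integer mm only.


translate([623, 402, 0]) cylinder(h = 3430, r = 271);


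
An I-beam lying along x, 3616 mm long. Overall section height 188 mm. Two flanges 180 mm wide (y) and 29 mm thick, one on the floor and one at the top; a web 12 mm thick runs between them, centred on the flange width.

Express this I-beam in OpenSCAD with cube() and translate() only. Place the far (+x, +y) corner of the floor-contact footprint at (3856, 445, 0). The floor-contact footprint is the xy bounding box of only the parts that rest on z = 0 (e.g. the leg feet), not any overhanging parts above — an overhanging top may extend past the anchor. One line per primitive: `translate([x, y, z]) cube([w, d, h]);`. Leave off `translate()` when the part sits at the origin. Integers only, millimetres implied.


translate([240, 265, 0]) cube([3616, 180, 29]);
translate([240, 349, 29]) cube([3616, 12, 130]);
translate([240, 265, 159]) cube([3616, 180, 29]);


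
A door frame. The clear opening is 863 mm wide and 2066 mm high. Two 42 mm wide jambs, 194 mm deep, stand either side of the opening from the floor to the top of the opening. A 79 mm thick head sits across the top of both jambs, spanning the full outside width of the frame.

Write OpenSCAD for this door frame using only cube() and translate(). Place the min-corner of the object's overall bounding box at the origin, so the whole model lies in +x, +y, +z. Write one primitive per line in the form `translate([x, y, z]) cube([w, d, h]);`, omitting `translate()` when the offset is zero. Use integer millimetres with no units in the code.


cube([42, 194, 2066]);
translate([905, 0, 0]) cube([42, 194, 2066]);
translate([0, 0, 2066]) cube([947, 194, 79]);


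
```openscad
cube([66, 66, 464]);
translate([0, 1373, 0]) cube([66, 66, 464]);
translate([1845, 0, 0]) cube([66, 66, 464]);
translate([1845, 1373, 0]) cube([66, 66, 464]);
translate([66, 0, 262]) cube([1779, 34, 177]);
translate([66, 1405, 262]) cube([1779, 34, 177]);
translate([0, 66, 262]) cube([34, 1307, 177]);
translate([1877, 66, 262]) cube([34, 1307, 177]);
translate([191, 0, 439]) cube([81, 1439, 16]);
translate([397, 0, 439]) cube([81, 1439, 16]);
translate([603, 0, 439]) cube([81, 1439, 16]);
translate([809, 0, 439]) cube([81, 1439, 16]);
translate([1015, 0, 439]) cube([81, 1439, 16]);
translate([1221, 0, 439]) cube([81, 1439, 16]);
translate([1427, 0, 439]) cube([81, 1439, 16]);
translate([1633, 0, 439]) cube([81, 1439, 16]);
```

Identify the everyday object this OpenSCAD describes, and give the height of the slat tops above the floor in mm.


A bed frame. The slat-top height is 455 mm.

Four posts, four rails, and a row of slats — a bed frame. Slats sit on the rails at z = 262 + 177 = 439; with slat thickness 16, the top is 455 mm.


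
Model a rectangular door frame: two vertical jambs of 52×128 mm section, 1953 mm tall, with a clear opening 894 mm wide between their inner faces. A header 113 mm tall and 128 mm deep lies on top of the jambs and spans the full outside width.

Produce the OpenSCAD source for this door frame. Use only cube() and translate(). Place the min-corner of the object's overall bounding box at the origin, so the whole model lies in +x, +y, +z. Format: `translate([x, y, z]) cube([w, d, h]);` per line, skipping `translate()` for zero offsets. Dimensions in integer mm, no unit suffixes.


cube([52, 128, 1953]);
translate([946, 0, 0]) cube([52, 128, 1953]);
translate([0, 0, 1953]) cube([998, 128, 113]);


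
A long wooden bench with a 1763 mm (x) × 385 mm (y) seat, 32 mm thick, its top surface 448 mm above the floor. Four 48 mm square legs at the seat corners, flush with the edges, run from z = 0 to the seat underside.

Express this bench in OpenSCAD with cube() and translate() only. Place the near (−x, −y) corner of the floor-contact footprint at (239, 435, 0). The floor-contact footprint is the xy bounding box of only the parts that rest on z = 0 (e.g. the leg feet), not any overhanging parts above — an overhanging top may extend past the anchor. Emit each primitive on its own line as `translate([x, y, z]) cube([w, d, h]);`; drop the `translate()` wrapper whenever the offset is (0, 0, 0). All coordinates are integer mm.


translate([239, 435, 416]) cube([1763, 385, 32]);
translate([239, 435, 0]) cube([48, 48, 416]);
translate([239, 772, 0]) cube([48, 48, 416]);
translate([1954, 435, 0]) cube([48, 48, 416]);
translate([1954, 772, 0]) cube([48, 48, 416]);


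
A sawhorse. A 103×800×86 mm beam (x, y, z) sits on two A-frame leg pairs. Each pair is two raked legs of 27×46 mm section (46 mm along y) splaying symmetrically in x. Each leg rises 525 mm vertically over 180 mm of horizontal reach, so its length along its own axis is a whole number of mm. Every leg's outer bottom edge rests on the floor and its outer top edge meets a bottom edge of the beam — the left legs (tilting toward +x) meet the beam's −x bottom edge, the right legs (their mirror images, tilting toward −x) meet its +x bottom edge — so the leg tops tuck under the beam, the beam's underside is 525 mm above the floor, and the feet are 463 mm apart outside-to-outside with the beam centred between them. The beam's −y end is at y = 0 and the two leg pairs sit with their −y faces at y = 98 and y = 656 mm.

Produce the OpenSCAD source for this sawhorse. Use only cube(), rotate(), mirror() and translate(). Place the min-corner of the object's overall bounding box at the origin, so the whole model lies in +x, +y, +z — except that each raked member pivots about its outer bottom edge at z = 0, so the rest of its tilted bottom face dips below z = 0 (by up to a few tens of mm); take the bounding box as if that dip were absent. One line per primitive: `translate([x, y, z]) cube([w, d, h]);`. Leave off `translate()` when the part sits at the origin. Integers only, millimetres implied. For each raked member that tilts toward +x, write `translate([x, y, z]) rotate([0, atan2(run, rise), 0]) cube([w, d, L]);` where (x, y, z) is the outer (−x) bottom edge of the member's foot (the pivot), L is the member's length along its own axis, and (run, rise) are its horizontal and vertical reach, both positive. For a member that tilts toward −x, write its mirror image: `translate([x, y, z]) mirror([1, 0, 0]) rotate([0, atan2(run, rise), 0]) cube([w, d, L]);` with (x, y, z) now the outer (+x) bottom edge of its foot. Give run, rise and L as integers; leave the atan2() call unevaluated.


translate([180, 0, 525]) cube([103, 800, 86]);
translate([0, 98, 0]) rotate([0, atan2(180, 525), 0]) cube([27, 46, 555]);
translate([463, 98, 0]) mirror([1, 0, 0]) rotate([0, atan2(180, 525), 0]) cube([27, 46, 555]);
translate([0, 656, 0]) rotate([0, atan2(180, 525), 0]) cube([27, 46, 555]);
translate([463, 656, 0]) mirror([1, 0, 0]) rotate([0, atan2(180, 525), 0]) cube([27, 46, 555]);


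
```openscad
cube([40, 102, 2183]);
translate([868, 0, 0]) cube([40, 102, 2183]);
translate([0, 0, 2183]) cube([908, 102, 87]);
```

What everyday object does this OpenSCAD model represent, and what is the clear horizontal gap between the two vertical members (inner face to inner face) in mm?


A door frame. The clear opening width is 828 mm.

Two 2183 mm tall posts with a header on top — a door frame. The left jamb is 40 mm wide at x = 0; the right jamb starts at x = 868. The clear opening is 868 − 40 = 828 mm.


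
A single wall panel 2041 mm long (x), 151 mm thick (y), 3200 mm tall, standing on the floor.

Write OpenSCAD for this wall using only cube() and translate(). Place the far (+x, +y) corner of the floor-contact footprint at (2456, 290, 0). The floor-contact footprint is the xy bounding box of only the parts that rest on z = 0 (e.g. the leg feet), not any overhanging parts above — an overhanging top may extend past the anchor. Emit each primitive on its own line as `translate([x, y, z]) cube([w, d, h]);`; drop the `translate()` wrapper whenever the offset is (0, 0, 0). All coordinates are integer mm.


translate([415, 139, 0]) cube([2041, 151, 3200]);


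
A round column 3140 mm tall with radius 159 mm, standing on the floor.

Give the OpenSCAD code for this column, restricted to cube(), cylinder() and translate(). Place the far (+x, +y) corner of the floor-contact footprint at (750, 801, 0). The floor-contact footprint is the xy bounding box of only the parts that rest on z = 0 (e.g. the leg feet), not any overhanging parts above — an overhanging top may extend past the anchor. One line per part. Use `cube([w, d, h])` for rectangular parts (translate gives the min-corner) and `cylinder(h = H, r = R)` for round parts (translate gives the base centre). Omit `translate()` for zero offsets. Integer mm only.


translate([591, 642, 0]) cylinder(h = 3140, r = 159);


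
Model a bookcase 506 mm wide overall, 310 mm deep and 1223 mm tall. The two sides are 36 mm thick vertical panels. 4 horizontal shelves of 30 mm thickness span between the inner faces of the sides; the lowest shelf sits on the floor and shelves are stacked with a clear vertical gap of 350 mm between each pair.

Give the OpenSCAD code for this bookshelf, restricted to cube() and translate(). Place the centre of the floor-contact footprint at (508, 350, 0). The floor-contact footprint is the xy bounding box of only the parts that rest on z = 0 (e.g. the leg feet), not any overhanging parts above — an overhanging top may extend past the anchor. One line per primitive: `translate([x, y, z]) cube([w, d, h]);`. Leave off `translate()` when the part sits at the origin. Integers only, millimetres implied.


translate([255, 195, 0]) cube([36, 310, 1223]);
translate([725, 195, 0]) cube([36, 310, 1223]);
translate([291, 195, 0]) cube([434, 310, 30]);
translate([291, 195, 380]) cube([434, 310, 30]);
translate([291, 195, 760]) cube([434, 310, 30]);
translate([291, 195, 1140]) cube([434, 310, 30]);


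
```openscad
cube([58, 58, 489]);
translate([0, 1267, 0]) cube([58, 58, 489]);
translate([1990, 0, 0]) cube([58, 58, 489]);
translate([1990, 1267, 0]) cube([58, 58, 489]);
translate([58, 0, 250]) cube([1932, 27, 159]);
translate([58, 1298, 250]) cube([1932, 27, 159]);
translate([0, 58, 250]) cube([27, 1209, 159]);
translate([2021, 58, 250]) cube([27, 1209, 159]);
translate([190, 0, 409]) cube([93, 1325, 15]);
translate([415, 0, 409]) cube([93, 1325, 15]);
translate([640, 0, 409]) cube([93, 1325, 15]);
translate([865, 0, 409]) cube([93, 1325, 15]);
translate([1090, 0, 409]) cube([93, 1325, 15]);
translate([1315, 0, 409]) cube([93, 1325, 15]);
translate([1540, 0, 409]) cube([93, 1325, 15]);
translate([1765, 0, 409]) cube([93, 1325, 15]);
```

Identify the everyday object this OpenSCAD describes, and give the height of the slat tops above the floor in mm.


A bed frame. The slat-top height is 424 mm.

Four posts, four rails, and a row of slats — a bed frame. Slats sit on the rails at z = 250 + 159 = 409; with slat thickness 15, the top is 424 mm.


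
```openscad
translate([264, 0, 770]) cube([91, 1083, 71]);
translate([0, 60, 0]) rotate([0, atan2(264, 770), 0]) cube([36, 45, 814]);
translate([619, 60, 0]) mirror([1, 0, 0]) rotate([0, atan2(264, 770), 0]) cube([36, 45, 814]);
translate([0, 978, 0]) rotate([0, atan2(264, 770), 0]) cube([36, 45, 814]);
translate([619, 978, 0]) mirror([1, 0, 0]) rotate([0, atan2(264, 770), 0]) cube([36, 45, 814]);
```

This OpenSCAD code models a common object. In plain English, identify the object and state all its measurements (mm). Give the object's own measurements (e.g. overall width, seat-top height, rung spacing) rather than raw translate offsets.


A sawhorse. A 91×1083×71 mm beam (x, y, z) sits on two A-frame leg pairs. Each pair is two raked legs of 36×45 mm section (45 mm along y) splaying symmetrically in x. Each leg rises 770 mm vertically over 264 mm of horizontal reach and is 814 mm long along its own axis. Every leg's outer bottom edge rests on the floor and its outer top edge meets a bottom edge of the beam — the left legs (tilting toward +x) meet the beam's −x bottom edge, the right legs (their mirror images, tilting toward −x) meet its +x bottom edge — so the leg tops tuck under the beam, the beam's underside is 770 mm above the floor, and the feet are 619 mm apart outside-to-outside with the beam centred between them. The two leg pairs are set in 60 mm from either end of the beam.


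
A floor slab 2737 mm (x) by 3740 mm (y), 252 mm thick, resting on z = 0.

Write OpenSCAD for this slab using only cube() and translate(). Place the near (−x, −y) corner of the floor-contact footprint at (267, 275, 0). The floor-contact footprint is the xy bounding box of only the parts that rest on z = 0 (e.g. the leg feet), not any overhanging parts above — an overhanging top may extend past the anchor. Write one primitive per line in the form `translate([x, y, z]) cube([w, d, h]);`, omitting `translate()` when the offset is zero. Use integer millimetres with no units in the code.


translate([267, 275, 0]) cube([2737, 3740, 252]);


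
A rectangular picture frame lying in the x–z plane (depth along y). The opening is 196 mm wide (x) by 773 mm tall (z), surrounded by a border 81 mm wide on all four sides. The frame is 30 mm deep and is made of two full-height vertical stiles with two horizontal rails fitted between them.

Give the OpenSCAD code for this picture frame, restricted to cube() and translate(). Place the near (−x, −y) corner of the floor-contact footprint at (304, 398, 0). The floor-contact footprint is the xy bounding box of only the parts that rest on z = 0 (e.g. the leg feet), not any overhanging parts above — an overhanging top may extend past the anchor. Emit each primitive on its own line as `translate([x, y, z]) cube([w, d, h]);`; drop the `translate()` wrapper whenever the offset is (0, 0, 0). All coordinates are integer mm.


translate([304, 398, 0]) cube([81, 30, 935]);
translate([581, 398, 0]) cube([81, 30, 935]);
translate([385, 398, 0]) cube([196, 30, 81]);
translate([385, 398, 854]) cube([196, 30, 81]);


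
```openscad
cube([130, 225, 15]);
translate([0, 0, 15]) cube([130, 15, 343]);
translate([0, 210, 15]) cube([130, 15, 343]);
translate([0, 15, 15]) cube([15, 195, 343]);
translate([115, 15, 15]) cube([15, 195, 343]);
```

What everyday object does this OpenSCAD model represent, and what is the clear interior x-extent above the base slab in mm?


An open box. The internal width is 100 mm.

A 130×225 base slab with four walls standing on it — an open box. The base is 130 mm wide and the walls are 15 mm thick, so the internal width is 130 − 2 × 15 = 100 mm.


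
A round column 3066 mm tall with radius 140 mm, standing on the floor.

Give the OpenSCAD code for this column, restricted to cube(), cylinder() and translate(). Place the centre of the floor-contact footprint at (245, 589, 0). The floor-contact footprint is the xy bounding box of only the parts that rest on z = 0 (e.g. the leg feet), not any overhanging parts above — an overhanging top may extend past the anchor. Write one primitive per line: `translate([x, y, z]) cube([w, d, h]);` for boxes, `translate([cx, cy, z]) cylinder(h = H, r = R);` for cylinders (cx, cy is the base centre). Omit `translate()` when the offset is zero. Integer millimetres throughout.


translate([245, 589, 0]) cylinder(h = 3066, r = 140);


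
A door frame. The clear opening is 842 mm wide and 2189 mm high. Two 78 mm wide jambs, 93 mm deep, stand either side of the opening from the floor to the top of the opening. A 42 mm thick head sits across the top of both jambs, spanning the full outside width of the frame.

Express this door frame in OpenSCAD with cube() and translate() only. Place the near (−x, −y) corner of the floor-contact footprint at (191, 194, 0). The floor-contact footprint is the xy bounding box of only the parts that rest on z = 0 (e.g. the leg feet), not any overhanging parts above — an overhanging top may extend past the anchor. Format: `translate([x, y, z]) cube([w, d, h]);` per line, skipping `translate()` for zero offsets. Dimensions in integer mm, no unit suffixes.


translate([191, 194, 0]) cube([78, 93, 2189]);
translate([1111, 194, 0]) cube([78, 93, 2189]);
translate([191, 194, 2189]) cube([998, 93, 42]);


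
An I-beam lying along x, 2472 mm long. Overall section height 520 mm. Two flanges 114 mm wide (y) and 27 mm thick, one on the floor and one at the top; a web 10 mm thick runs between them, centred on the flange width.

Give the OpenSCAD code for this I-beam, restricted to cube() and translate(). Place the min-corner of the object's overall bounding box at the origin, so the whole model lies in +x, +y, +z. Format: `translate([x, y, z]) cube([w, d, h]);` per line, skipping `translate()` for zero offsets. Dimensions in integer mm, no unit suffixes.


cube([2472, 114, 27]);
translate([0, 52, 27]) cube([2472, 10, 466]);
translate([0, 0, 493]) cube([2472, 114, 27]);


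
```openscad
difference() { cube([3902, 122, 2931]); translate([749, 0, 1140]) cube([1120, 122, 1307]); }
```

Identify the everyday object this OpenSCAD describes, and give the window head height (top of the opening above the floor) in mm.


A wall with a window opening. The window head height is 2447 mm.

A wall with a rectangular opening subtracted — a window. Sill at z = 1140, opening 1307 mm tall, so the head is at 1140 + 1307 = 2447 mm.


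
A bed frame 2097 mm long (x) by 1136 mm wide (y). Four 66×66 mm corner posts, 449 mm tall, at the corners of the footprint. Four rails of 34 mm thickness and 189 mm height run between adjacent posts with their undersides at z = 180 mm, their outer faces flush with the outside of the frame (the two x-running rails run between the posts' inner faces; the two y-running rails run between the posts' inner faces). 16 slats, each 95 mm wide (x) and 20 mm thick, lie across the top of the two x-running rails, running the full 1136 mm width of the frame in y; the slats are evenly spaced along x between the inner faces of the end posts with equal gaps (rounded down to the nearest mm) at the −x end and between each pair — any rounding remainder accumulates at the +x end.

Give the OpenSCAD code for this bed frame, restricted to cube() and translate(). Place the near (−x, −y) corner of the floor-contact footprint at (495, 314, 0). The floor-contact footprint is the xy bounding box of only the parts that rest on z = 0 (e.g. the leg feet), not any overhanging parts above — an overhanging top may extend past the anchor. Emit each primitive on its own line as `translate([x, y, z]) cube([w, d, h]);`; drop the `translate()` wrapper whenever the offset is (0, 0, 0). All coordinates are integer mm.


translate([495, 314, 0]) cube([66, 66, 449]);
translate([495, 1384, 0]) cube([66, 66, 449]);
translate([2526, 314, 0]) cube([66, 66, 449]);
translate([2526, 1384, 0]) cube([66, 66, 449]);
translate([561, 314, 180]) cube([1965, 34, 189]);
translate([561, 1416, 180]) cube([1965, 34, 189]);
translate([495, 380, 180]) cube([34, 1004, 189]);
translate([2558, 380, 180]) cube([34, 1004, 189]);
translate([587, 314, 369]) cube([95, 1136, 20]);
translate([708, 314, 369]) cube([95, 1136, 20]);
translate([829, 314, 369]) cube([95, 1136, 20]);
translate([950, 314, 369]) cube([95, 1136, 20]);
translate([1071, 314, 369]) cube([95, 1136, 20]);
translate([1192, 314, 369]) cube([95, 1136, 20]);
translate([1313, 314, 369]) cube([95, 1136, 20]);
translate([1434, 314, 369]) cube([95, 1136, 20]);
translate([1555, 314, 369]) cube([95, 1136, 20]);
translate([1676, 314, 369]) cube([95, 1136, 20]);
translate([1797, 314, 369]) cube([95, 1136, 20]);
translate([1918, 314, 369]) cube([95, 1136, 20]);
translate([2039, 314, 369]) cube([95, 1136, 20]);
translate([2160, 314, 369]) cube([95, 1136, 20]);
translate([2281, 314, 369]) cube([95, 1136, 20]);
translate([2402, 314, 369]) cube([95, 1136, 20]);


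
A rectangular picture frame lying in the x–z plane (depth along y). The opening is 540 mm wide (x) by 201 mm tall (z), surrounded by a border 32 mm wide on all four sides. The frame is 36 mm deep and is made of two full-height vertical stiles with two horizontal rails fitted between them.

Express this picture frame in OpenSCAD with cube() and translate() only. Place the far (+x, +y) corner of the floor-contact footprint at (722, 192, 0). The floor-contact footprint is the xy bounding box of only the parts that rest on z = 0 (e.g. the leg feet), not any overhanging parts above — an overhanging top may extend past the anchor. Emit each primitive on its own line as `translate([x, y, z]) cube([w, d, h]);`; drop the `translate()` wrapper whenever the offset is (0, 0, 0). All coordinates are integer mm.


translate([118, 156, 0]) cube([32, 36, 265]);
translate([690, 156, 0]) cube([32, 36, 265]);
translate([150, 156, 0]) cube([540, 36, 32]);
translate([150, 156, 233]) cube([540, 36, 32]);


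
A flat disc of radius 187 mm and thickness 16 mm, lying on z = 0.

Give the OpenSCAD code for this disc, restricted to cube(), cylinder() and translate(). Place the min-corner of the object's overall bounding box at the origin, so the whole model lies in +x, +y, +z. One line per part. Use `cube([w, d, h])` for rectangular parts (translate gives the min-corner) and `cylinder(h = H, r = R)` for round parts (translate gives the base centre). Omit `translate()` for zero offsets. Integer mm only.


translate([187, 187, 0]) cylinder(h = 16, r = 187);


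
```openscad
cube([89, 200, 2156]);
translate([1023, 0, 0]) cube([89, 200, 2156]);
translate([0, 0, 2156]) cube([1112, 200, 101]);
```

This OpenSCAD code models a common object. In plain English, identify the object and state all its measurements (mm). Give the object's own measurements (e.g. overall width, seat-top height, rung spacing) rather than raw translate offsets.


A door frame. The clear opening is 934 mm wide and 2156 mm high. Two 89 mm wide jambs, 200 mm deep, stand either side of the opening from the floor to the top of the opening. A 101 mm thick head sits across the top of both jambs, spanning the full outside width of the frame.


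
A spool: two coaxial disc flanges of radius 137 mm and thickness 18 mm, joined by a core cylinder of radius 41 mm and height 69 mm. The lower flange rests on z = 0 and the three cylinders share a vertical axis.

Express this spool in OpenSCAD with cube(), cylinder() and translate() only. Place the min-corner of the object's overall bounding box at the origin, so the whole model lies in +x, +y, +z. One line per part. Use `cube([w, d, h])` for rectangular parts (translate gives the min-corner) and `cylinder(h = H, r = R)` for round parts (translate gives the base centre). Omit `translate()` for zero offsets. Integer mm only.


translate([137, 137, 0]) cylinder(h = 18, r = 137);
translate([137, 137, 18]) cylinder(h = 69, r = 41);
translate([137, 137, 87]) cylinder(h = 18, r = 137);


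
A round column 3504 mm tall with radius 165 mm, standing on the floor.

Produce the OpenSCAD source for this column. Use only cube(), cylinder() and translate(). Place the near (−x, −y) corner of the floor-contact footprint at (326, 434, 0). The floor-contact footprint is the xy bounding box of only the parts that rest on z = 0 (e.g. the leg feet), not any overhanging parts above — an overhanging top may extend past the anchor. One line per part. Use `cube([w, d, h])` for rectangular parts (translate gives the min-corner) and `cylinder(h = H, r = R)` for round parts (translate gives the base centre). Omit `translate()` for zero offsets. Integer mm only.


translate([491, 599, 0]) cylinder(h = 3504, r = 165);


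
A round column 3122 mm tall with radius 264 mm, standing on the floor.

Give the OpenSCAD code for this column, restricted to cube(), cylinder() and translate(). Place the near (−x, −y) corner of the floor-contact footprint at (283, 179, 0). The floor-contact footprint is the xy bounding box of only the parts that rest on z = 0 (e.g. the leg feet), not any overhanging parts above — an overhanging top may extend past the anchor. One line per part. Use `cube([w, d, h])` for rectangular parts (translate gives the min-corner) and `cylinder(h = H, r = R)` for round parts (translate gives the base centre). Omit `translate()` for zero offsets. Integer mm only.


translate([547, 443, 0]) cylinder(h = 3122, r = 264);


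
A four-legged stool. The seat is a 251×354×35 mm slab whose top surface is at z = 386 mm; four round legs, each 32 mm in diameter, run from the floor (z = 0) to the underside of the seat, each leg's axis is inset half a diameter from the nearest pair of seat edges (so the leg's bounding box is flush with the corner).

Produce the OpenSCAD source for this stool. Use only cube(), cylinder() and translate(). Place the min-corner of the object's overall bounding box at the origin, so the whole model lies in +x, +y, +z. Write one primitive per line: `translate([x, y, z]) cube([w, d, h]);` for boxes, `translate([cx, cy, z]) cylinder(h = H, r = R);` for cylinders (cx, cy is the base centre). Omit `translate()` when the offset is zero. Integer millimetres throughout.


translate([0, 0, 351]) cube([251, 354, 35]);
translate([16, 16, 0]) cylinder(h = 351, r = 16);
translate([235, 16, 0]) cylinder(h = 351, r = 16);
translate([16, 338, 0]) cylinder(h = 351, r = 16);
translate([235, 338, 0]) cylinder(h = 351, r = 16);


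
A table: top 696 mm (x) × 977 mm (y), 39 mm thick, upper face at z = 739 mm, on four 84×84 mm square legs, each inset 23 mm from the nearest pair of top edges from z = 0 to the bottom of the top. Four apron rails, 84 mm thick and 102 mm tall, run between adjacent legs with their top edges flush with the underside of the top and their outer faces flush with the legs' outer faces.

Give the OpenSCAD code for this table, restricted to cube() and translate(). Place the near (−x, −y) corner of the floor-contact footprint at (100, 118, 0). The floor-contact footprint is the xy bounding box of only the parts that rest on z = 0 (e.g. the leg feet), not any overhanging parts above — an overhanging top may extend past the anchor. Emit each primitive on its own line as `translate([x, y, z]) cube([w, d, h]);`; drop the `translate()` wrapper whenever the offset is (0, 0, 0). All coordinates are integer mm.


// leg_h = 739 - 39 = 700
// apron z = 700 - 102 = 598
translate([77, 95, 700]) cube([696, 977, 39]);
translate([100, 118, 0]) cube([84, 84, 700]);
translate([666, 118, 0]) cube([84, 84, 700]);
translate([100, 965, 0]) cube([84, 84, 700]);
translate([666, 965, 0]) cube([84, 84, 700]);
translate([184, 118, 598]) cube([482, 84, 102]);
translate([184, 965, 598]) cube([482, 84, 102]);
translate([100, 202, 598]) cube([84, 763, 102]);
translate([666, 202, 598]) cube([84, 763, 102]);


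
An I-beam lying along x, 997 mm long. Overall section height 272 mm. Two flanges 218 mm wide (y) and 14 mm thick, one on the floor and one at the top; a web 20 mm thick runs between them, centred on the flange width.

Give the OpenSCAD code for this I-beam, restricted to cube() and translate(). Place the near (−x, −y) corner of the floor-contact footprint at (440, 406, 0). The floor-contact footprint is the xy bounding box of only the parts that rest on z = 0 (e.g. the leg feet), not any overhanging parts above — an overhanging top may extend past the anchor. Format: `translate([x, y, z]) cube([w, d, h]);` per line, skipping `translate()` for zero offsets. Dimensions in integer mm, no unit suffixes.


translate([440, 406, 0]) cube([997, 218, 14]);
translate([440, 505, 14]) cube([997, 20, 244]);
translate([440, 406, 258]) cube([997, 218, 14]);


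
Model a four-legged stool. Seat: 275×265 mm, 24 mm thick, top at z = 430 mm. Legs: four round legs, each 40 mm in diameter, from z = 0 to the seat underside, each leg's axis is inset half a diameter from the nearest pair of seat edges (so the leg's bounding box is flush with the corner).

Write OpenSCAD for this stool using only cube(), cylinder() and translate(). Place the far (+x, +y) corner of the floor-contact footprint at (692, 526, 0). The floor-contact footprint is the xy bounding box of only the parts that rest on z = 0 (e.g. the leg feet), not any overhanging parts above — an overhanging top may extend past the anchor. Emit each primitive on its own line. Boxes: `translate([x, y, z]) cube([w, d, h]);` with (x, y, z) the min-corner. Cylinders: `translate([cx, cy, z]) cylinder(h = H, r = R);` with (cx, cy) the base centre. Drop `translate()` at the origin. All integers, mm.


// leg_h = 430 - 24 = 406
translate([417, 261, 406]) cube([275, 265, 24]);
translate([437, 281, 0]) cylinder(h = 406, r = 20);
translate([672, 281, 0]) cylinder(h = 406, r = 20);
translate([437, 506, 0]) cylinder(h = 406, r = 20);
translate([672, 506, 0]) cylinder(h = 406, r = 20);


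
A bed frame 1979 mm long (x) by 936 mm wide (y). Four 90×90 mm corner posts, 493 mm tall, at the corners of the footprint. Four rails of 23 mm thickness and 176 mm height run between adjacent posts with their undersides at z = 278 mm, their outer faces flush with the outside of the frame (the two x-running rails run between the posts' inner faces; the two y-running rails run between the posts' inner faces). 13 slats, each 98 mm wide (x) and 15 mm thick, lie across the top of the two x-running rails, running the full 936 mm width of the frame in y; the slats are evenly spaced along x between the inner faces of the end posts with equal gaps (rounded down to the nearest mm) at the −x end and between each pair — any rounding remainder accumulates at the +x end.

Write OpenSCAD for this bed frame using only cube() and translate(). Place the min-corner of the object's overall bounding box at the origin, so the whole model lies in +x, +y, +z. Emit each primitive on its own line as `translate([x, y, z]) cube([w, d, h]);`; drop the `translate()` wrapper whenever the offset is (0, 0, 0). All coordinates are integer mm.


cube([90, 90, 493]);
translate([0, 846, 0]) cube([90, 90, 493]);
translate([1889, 0, 0]) cube([90, 90, 493]);
translate([1889, 846, 0]) cube([90, 90, 493]);
translate([90, 0, 278]) cube([1799, 23, 176]);
translate([90, 913, 278]) cube([1799, 23, 176]);
translate([0, 90, 278]) cube([23, 756, 176]);
translate([1956, 90, 278]) cube([23, 756, 176]);
translate([127, 0, 454]) cube([98, 936, 15]);
translate([262, 0, 454]) cube([98, 936, 15]);
translate([397, 0, 454]) cube([98, 936, 15]);
translate([532, 0, 454]) cube([98, 936, 15]);
translate([667, 0, 454]) cube([98, 936, 15]);
translate([802, 0, 454]) cube([98, 936, 15]);
translate([937, 0, 454]) cube([98, 936, 15]);
translate([1072, 0, 454]) cube([98, 936, 15]);
translate([1207, 0, 454]) cube([98, 936, 15]);
translate([1342, 0, 454]) cube([98, 936, 15]);
translate([1477, 0, 454]) cube([98, 936, 15]);
translate([1612, 0, 454]) cube([98, 936, 15]);
translate([1747, 0, 454]) cube([98, 936, 15]);


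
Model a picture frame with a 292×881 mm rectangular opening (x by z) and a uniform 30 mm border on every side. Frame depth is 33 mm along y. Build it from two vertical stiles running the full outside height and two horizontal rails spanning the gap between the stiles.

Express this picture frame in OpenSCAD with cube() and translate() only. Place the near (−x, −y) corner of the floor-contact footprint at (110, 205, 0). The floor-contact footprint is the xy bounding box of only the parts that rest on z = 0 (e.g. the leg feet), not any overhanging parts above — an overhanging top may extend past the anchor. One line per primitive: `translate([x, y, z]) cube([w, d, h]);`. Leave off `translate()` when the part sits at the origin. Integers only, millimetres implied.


translate([110, 205, 0]) cube([30, 33, 941]);
translate([432, 205, 0]) cube([30, 33, 941]);
translate([140, 205, 0]) cube([292, 33, 30]);
translate([140, 205, 911]) cube([292, 33, 30]);


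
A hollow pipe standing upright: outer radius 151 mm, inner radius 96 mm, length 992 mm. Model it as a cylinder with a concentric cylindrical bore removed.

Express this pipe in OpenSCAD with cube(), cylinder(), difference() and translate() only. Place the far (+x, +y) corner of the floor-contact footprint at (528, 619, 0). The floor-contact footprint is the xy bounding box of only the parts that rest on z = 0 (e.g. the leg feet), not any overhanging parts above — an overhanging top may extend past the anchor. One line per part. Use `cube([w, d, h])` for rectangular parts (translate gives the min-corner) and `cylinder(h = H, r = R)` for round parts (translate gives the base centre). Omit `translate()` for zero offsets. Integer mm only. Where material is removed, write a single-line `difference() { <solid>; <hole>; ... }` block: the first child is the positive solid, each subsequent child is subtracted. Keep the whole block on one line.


difference() { translate([377, 468, 0]) cylinder(h = 992, r = 151); translate([377, 468, 0]) cylinder(h = 992, r = 96); }


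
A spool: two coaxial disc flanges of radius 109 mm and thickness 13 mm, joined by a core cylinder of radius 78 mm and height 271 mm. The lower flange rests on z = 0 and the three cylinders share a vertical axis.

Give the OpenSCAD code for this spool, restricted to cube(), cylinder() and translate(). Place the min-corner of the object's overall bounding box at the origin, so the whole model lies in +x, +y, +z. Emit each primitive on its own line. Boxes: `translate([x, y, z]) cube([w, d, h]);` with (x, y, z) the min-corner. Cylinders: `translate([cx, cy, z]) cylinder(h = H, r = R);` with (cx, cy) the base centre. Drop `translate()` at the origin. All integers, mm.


translate([109, 109, 0]) cylinder(h = 13, r = 109);
translate([109, 109, 13]) cylinder(h = 271, r = 78);
translate([109, 109, 284]) cylinder(h = 13, r = 109);


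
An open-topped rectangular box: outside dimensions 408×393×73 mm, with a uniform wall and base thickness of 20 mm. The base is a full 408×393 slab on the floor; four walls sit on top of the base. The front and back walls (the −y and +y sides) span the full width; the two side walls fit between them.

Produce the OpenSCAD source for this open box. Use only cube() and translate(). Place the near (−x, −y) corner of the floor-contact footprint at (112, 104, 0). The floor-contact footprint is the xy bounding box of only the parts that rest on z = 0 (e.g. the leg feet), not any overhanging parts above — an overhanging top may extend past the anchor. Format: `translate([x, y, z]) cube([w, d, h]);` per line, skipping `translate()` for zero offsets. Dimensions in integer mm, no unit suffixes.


translate([112, 104, 0]) cube([408, 393, 20]);
translate([112, 104, 20]) cube([408, 20, 53]);
translate([112, 477, 20]) cube([408, 20, 53]);
translate([112, 124, 20]) cube([20, 353, 53]);
translate([500, 124, 20]) cube([20, 353, 53]);


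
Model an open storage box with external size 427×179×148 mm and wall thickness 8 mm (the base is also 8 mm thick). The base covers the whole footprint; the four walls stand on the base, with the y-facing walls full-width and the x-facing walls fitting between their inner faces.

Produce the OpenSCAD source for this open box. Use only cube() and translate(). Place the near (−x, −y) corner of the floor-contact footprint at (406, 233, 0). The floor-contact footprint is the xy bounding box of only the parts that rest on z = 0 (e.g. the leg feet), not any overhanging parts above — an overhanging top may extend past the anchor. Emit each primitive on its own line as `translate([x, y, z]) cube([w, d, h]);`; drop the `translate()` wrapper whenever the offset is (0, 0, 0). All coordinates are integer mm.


translate([406, 233, 0]) cube([427, 179, 8]);
translate([406, 233, 8]) cube([427, 8, 140]);
translate([406, 404, 8]) cube([427, 8, 140]);
translate([406, 241, 8]) cube([8, 163, 140]);
translate([825, 241, 8]) cube([8, 163, 140]);


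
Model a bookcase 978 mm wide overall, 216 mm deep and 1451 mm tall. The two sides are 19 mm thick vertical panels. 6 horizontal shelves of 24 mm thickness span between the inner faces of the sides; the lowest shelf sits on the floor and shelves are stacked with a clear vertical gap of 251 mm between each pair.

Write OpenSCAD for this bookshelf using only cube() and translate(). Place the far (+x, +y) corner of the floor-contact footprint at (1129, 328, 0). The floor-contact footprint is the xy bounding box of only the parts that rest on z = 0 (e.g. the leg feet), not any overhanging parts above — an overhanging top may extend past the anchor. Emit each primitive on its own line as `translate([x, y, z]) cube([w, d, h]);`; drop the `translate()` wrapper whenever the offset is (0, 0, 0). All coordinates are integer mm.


translate([151, 112, 0]) cube([19, 216, 1451]);
translate([1110, 112, 0]) cube([19, 216, 1451]);
translate([170, 112, 0]) cube([940, 216, 24]);
translate([170, 112, 275]) cube([940, 216, 24]);
translate([170, 112, 550]) cube([940, 216, 24]);
translate([170, 112, 825]) cube([940, 216, 24]);
translate([170, 112, 1100]) cube([940, 216, 24]);
translate([170, 112, 1375]) cube([940, 216, 24]);


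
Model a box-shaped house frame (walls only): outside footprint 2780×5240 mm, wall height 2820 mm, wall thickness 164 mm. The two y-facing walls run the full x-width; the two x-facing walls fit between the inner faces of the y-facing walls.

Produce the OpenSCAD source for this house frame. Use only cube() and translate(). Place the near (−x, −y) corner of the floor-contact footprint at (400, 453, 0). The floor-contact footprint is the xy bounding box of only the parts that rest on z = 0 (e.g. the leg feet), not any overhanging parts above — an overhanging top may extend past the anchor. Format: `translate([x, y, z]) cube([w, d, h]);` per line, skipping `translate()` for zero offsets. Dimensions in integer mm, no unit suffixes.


translate([400, 453, 0]) cube([2780, 164, 2820]);
translate([400, 5529, 0]) cube([2780, 164, 2820]);
translate([400, 617, 0]) cube([164, 4912, 2820]);
translate([3016, 617, 0]) cube([164, 4912, 2820]);


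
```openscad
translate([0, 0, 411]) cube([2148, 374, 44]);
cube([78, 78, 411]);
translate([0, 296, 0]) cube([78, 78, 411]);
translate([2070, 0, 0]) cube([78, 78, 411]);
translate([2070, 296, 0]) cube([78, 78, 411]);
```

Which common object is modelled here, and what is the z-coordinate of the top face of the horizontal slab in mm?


A bench. The seat-top height is 455 mm.

A long slab on four corner posts — a bench. The slab sits at z = 411 with thickness 44, so the top is 411 + 44 = 455 mm.


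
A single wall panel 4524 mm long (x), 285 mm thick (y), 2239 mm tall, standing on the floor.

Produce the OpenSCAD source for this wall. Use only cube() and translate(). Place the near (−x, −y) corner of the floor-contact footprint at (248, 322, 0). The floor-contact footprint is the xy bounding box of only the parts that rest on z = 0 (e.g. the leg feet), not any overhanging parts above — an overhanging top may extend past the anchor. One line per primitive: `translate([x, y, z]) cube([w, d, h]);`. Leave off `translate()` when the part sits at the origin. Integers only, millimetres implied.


translate([248, 322, 0]) cube([4524, 285, 2239]);
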